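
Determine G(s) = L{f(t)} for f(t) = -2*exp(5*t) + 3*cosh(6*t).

G(s) = 3*s/(s^2 - 36) - 2/(s - 5)

By linearity of the Laplace transform, transform each term separately.
(3)·[L{cosh(6t)} = s/(s^2 - 36)]; (-2)·[L{e^(5t)} = 1/(s - 5)].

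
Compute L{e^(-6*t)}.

L{e^(-6t)} = 1/(s + 6).

1/(s + 6)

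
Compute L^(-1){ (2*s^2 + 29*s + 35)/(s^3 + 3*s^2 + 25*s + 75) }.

Factor the denominator: s^3 + 3*s^2 + 25*s + 75 = (s + 3)*(s^2 + 25).
Partial fraction decomposition gives [-1/(s + 3)] + [3*s/(s^2 + 25)] + [20/(s^2 + 25)].
Invert each term: -1/(s + 3) ↔ -e^(-3t); 3·s/(s^2 + 25) ↔ 3cos(5t); 4·5/(s^2 + 25) ↔ 4sin(5t).

4*sin(5*t) + 3*cos(5*t) - exp(-3*t)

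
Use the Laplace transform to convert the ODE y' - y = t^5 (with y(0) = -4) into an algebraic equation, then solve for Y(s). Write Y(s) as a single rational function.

Transform both sides with L{·}.
The derivative rules (L{y'} = sY - y(0) = sY - (-4)) turn the left side into (s - 1)Y - (-4).
The right side is L{t^5} = 120/s^6.
So (s - 1)Y = 120/s^6 + (-4).
Isolate Y and clear denominators.

Y(s) = (-4*s^6 + 120)/(s^7 - s^6)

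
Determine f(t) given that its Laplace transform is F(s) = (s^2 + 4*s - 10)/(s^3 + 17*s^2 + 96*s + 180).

Factor the denominator: s^3 + 17*s^2 + 96*s + 180 = (s + 5)*(s + 6)^2.
Partial fraction decomposition gives [6/(s + 6)] + [-2/(s + 6)^2] + [-5/(s + 5)].
Invert each term: 6/(s + 6) ↔ 6e^(-6t); -2/(s + 6)^2 ↔ -2t·e^(-6t); -5/(s + 5) ↔ -5e^(-5t).

f(t) = -2*t*exp(-6*t) - 5*exp(-5*t) + 6*exp(-6*t)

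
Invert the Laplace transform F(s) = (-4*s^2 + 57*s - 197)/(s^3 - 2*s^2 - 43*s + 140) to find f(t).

f(t) = -exp(5*t) + 3*exp(4*t) - 6*exp(-7*t)

Factor the denominator: s^3 - 2*s^2 - 43*s + 140 = (s - 5)*(s - 4)*(s + 7).
Partial fraction decomposition gives [-1/(s - 5)] + [3/(s - 4)] + [-6/(s + 7)].
Invert each term: -1/(s - 5) ↔ -e^(5t); 3/(s - 4) ↔ 3e^(4t); -6/(s + 7) ↔ -6e^(-7t).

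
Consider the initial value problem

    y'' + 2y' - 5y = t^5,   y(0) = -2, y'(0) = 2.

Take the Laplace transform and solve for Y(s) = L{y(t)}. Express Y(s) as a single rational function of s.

Transform both sides with L{·}.
With L{y''} = s^2 Y - s·y(0) - y'(0) and L{y'} = sY - y(0), with y(0) = -2, y'(0) = 2: the LHS transforms to (s^2 + 2*s - 5)Y - (-2*s - 2).
The right side is L{t^5} = 120/s^6.
So (s^2 + 2*s - 5)Y = 120/s^6 + (-2*s - 2).
Solve for Y(s) and write it as one ratio of polynomials.

Y(s) = (-2*s^7 - 2*s^6 + 120)/(s^8 + 2*s^7 - 5*s^6)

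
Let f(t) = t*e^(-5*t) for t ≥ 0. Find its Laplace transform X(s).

L{t} = 1!/s^2 = 1/s^2.
By the first shifting theorem, multiplying by e^(-5t) replaces s with s + 5.

X(s) = (s + 5)^(-2)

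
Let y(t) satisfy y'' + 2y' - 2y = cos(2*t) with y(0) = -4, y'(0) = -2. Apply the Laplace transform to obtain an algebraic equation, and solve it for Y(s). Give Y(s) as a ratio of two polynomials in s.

Y(s) = (-4*s^3 - 10*s^2 - 15*s - 40)/(s^4 + 2*s^3 + 2*s^2 + 8*s - 8)

Transform both sides with L{·}.
Using L{y''} = s^2 Y - s·y(0) - y'(0) and L{y'} = sY - y(0), with y(0) = -4, y'(0) = -2, the left side becomes (s^2 + 2*s - 2)Y - (-4*s - 10).
The right side is L{cos(2*t)} = s/(s^2 + 4).
So (s^2 + 2*s - 2)Y = s/(s^2 + 4) + (-4*s - 10).
Divide through and combine into a single rational function.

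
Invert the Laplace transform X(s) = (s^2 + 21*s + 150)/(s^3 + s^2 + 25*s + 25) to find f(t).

Factor the denominator: s^3 + s^2 + 25*s + 25 = (s + 1)*(s^2 + 25).
Partial fraction decomposition gives [5/(s + 1)] + [-4*s/(s^2 + 25)] + [25/(s^2 + 25)].
Invert each term: 5/(s + 1) ↔ 5e^(-t); -4·s/(s^2 + 25) ↔ -4cos(5t); 5·5/(s^2 + 25) ↔ 5sin(5t).

f(t) = 5*sin(5*t) - 4*cos(5*t) + 5*exp(-t)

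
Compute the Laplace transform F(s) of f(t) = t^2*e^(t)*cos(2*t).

F(s) = 2*(s - 1)*(s^2 - 2*s - 11)/(s^2 - 2*s + 5)^3

L{cos(2t)} = s/(s^2 + 4).
Multiplying by e^(t) shifts s → s - 1, so L{e^(t)*cos(2*t)} = (s - 1)/((s - 1)^2 + 4).
Then apply L{t^2·g(t)} = (-1)^2 d^2/ds^2[G(s)] with G(s) = (s - 1)/((s - 1)^2 + 4):
differentiating 2 times and applying the sign gives 2*(s - 1)*(s^2 - 2*s - 11)/(s^2 - 2*s + 5)^3.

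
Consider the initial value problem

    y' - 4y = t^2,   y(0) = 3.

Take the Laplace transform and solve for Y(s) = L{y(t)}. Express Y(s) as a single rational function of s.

Y(s) = (3*s^3 + 2)/(s^4 - 4*s^3)

Laplace-transform each side.
The derivative rules (L{y'} = sY - y(0) = sY - 3) turn the left side into (s - 4)Y - (3).
The right side is L{t^2} = 2/s^3.
So (s - 4)Y = 2/s^3 + (3).
Isolate Y and clear denominators.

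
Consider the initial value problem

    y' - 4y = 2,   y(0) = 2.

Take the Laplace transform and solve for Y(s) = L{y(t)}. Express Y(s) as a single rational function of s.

Transform both sides with L{·}.
The derivative rules (L{y'} = sY - y(0) = sY - 2) turn the left side into (s - 4)Y - (2).
The right side is L{2} = 2/s.
So (s - 4)Y = 2/s + (2).
Isolate Y and clear denominators.

Y(s) = (2*s + 2)/(s^2 - 4*s)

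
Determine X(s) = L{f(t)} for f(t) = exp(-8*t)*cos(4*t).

X(s) = (s + 8)/((s + 8)^2 + 16)

L{cos(4t)} = s/(s^2 + 16).
By the first shifting theorem, multiplying by e^(-8t) replaces s with s + 8.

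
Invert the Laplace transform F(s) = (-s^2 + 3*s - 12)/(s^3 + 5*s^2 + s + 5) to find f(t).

Factor the denominator: s^3 + 5*s^2 + s + 5 = (s + 5)*(s^2 + 1).
Partial fraction decomposition gives [-2/(s + 5)] + [s/(s^2 + 1)] + [-2/(s^2 + 1)].
Invert each term: -2/(s + 5) ↔ -2e^(-5t); 1·s/(s^2 + 1) ↔ cos(t); -2·1/(s^2 + 1) ↔ -2sin(t).

f(t) = -2*sin(t) + cos(t) - 2*exp(-5*t)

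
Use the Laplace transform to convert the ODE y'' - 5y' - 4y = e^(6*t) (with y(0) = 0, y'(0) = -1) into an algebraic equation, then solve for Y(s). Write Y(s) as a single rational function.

Apply the Laplace transform to the equation.
With L{y''} = s^2 Y - s·y(0) - y'(0) and L{y'} = sY - y(0), with y(0) = 0, y'(0) = -1: the LHS transforms to (s^2 - 5*s - 4)Y - (-1).
The right side is L{e^(6*t)} = 1/(s - 6).
So (s^2 - 5*s - 4)Y = 1/(s - 6) + (-1).
Divide through and combine into a single rational function.

Y(s) = (-s + 7)/(s^3 - 11*s^2 + 26*s + 24)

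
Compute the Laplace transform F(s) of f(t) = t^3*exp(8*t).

F(s) = 6/(s - 8)^4

L{t^3} = 3!/s^4 = 6/s^4.
By the first shifting theorem, multiplying by e^(8t) replaces s with s - 8.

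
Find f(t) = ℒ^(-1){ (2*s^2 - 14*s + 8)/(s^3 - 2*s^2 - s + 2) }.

f(t) = -4*exp(2*t) + 2*exp(t) + 4*exp(-t)

Factor the denominator: s^3 - 2*s^2 - s + 2 = (s - 2)*(s - 1)*(s + 1).
Partial fraction decomposition gives [2/(s - 1)] + [-4/(s - 2)] + [4/(s + 1)].
Invert each term: 2/(s - 1) ↔ 2e^(t); -4/(s - 2) ↔ -4e^(2t); 4/(s + 1) ↔ 4e^(-t).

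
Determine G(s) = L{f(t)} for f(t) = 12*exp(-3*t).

L{12} = 12/s.
By the first shifting theorem, multiplying by e^(-3t) replaces s with s + 3.

G(s) = 12/(s + 3)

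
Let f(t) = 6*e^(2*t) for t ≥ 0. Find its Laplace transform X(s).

X(s) = 6/(s - 2)

L{6} = 6/s.
By the first shifting theorem, multiplying by e^(2t) replaces s with s - 2.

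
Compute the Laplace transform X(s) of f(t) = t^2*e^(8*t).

L{e^(8t)} = 1/(s - 8).
Then apply L{t^2·g(t)} = (-1)^2 d^2/ds^2[G(s)] with G(s) = 1/(s - 8):
differentiating 2 times and applying the sign gives 2/(s - 8)^3.

X(s) = 2/(s - 8)^3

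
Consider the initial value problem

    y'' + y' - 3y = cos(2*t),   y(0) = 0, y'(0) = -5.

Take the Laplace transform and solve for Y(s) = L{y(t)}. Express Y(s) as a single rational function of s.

Y(s) = (-5*s^2 + s - 20)/(s^4 + s^3 + s^2 + 4*s - 12)

Laplace-transform each side.
With L{y''} = s^2 Y - s·y(0) - y'(0) and L{y'} = sY - y(0), with y(0) = 0, y'(0) = -5: the LHS transforms to (s^2 + s - 3)Y - (-5).
The right side is L{cos(2*t)} = s/(s^2 + 4).
So (s^2 + s - 3)Y = s/(s^2 + 4) + (-5).
Solve for Y(s) and write it as one ratio of polynomials.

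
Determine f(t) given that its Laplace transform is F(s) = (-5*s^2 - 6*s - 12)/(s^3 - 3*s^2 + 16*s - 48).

Factor the denominator: s^3 - 3*s^2 + 16*s - 48 = (s - 3)*(s^2 + 16).
Partial fraction decomposition gives [-3/(s - 3)] + [-2*s/(s^2 + 16)] + [-12/(s^2 + 16)].
Invert each term: -3/(s - 3) ↔ -3e^(3t); -2·s/(s^2 + 16) ↔ -2cos(4t); -3·4/(s^2 + 16) ↔ -3sin(4t).

f(t) = -3*exp(3*t) - 3*sin(4*t) - 2*cos(4*t)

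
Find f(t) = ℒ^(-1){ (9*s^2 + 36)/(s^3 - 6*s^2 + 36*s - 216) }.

f(t) = 5*exp(6*t) + 4*sin(6*t) + 4*cos(6*t)

Factor the denominator: s^3 - 6*s^2 + 36*s - 216 = (s - 6)*(s^2 + 36).
Partial fraction decomposition gives [5/(s - 6)] + [4*s/(s^2 + 36)] + [24/(s^2 + 36)].
Invert each term: 5/(s - 6) ↔ 5e^(6t); 4·s/(s^2 + 36) ↔ 4cos(6t); 4·6/(s^2 + 36) ↔ 4sin(6t).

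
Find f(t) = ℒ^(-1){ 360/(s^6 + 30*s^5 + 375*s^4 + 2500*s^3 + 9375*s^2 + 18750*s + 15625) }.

f(t) = 3*t^5*exp(-5*t)

Rewrite the denominator: s^6 + 30*s^5 + 375*s^4 + 2500*s^3 + 9375*s^2 + 18750*s + 15625 = (s + 5)^6.
The form in (s + 5) signals a first-shifting-theorem factor e^(-5t).
Since L{t^5} = 5!/s^6 = 120/s^6, the inverse is t^5*e^(-5*t), scaled by 3.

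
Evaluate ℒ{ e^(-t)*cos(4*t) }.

(s + 1)/((s + 1)^2 + 16)

L{cos(4t)} = s/(s^2 + 16).
By the first shifting theorem, multiplying by e^(-t) replaces s with s + 1.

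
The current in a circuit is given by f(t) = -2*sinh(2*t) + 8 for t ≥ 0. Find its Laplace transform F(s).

Apply the Laplace transform termwise.
(-2)·[L{sinh(2t)} = 2/(s^2 - 4)]; L{8} = 8/s.

F(s) = -4/(s^2 - 4) + 8/s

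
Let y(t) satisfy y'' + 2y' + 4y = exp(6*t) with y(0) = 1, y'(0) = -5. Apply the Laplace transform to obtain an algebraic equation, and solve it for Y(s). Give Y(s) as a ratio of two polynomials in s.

Laplace-transform each side.
The derivative rules (L{y''} = s^2 Y - s·y(0) - y'(0) and L{y'} = sY - y(0), with y(0) = 1, y'(0) = -5) turn the left side into (s^2 + 2*s + 4)Y - (s - 3).
The right side is L{exp(6*t)} = 1/(s - 6).
So (s^2 + 2*s + 4)Y = 1/(s - 6) + (s - 3).
Divide through and combine into a single rational function.

Y(s) = (s^2 - 9*s + 19)/(s^3 - 4*s^2 - 8*s - 24)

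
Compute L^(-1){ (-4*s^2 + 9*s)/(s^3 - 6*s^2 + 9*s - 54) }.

Factor the denominator: s^3 - 6*s^2 + 9*s - 54 = (s - 6)*(s^2 + 9).
Partial fraction decomposition gives [-2/(s - 6)] + [-2*s/(s^2 + 9)] + [-3/(s^2 + 9)].
Invert each term: -2/(s - 6) ↔ -2e^(6t); -2·s/(s^2 + 9) ↔ -2cos(3t); -1·3/(s^2 + 9) ↔ -sin(3t).

-2*exp(6*t) - sin(3*t) - 2*cos(3*t)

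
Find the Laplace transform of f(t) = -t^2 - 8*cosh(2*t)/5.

The transform is linear, so treat each term independently.
(-8/5)·[L{cosh(2t)} = s/(s^2 - 4)]; (-1)·[L{t^2} = 2!/s^3 = 2/s^3].

-8*s/(5*(s^2 - 4)) - 2/s^3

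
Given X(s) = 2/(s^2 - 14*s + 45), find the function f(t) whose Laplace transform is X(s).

f(t) = exp(7*t)*sinh(2*t)

Rewrite the denominator: s^2 - 14*s + 45 = (s - 7)^2 - 4.
The form in (s - 7) signals a first-shifting-theorem factor e^(7t).
Since L{sinh(2t)} = 2/(s^2 - 4), the inverse is e^(7*t)*sinh(2*t).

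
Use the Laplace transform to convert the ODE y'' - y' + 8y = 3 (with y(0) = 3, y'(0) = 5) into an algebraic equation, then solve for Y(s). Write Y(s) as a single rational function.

Y(s) = (3*s^2 + 2*s + 3)/(s^3 - s^2 + 8*s)

Take the Laplace transform of both sides.
With L{y''} = s^2 Y - s·y(0) - y'(0) and L{y'} = sY - y(0), with y(0) = 3, y'(0) = 5: the LHS transforms to (s^2 - s + 8)Y - (3*s + 2).
The right side is L{3} = 3/s.
So (s^2 - s + 8)Y = 3/s + (3*s + 2).
Divide through and combine into a single rational function.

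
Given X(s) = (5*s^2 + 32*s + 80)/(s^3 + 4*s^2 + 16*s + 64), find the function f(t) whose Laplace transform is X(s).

Factor the denominator: s^3 + 4*s^2 + 16*s + 64 = (s + 4)*(s^2 + 16).
Partial fraction decomposition gives [1/(s + 4)] + [4*s/(s^2 + 16)] + [16/(s^2 + 16)].
Invert each term: 1/(s + 4) ↔ e^(-4t); 4·s/(s^2 + 16) ↔ 4cos(4t); 4·4/(s^2 + 16) ↔ 4sin(4t).

f(t) = 4*sin(4*t) + 4*cos(4*t) + exp(-4*t)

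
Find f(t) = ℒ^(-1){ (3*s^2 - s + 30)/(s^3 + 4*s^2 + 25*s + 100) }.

Factor the denominator: s^3 + 4*s^2 + 25*s + 100 = (s + 4)*(s^2 + 25).
Partial fraction decomposition gives [2/(s + 4)] + [s/(s^2 + 25)] + [-5/(s^2 + 25)].
Invert each term: 2/(s + 4) ↔ 2e^(-4t); 1·s/(s^2 + 25) ↔ cos(5t); -1·5/(s^2 + 25) ↔ -sin(5t).

f(t) = -sin(5*t) + cos(5*t) + 2*exp(-4*t)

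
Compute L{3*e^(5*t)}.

3/(s - 5)

L{3} = 3/s.
By the first shifting theorem, multiplying by e^(5t) replaces s with s - 5.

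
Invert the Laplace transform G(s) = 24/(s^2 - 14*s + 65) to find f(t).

f(t) = 6*exp(7*t)*sin(4*t)

Rewrite the denominator: s^2 - 14*s + 65 = (s - 7)^2 + 16.
The form in (s - 7) signals a first-shifting-theorem factor e^(7t).
Since L{sin(4t)} = 4/(s^2 + 16), the inverse is e^(7*t)*sin(4*t), scaled by 6.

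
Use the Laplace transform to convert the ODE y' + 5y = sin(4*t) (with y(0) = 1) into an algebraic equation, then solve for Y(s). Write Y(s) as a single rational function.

Y(s) = (s^2 + 20)/(s^3 + 5*s^2 + 16*s + 80)

Apply the Laplace transform to the equation.
With L{y'} = sY - y(0) = sY - 1: the LHS transforms to (s + 5)Y - (1).
The right side is L{sin(4*t)} = 4/(s^2 + 16).
So (s + 5)Y = 4/(s^2 + 16) + (1).
Solve for Y(s) and write it as one ratio of polynomials.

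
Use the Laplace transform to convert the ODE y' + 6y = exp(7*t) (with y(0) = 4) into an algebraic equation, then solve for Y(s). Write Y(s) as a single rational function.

Apply the Laplace transform to the equation.
With L{y'} = sY - y(0) = sY - 4: the LHS transforms to (s + 6)Y - (4).
The right side is L{exp(7*t)} = 1/(s - 7).
So (s + 6)Y = 1/(s - 7) + (4).
Divide through and combine into a single rational function.

Y(s) = (4*s - 27)/(s^2 - s - 42)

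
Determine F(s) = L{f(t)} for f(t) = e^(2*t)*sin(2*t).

L{sin(2t)} = 2/(s^2 + 4).
By the first shifting theorem, multiplying by e^(2t) replaces s with s - 2.

F(s) = 2/((s - 2)^2 + 4)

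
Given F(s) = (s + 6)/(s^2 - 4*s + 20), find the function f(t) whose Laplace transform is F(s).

f(t) = 2*exp(2*t)*sin(4*t) + exp(2*t)*cos(4*t)

Complete the square in the denominator: s^2 - 4*s + 20 = (s - 2)^2 + 4^2.
Split the numerator to match: s + 6 = 1·(s - 2) + 2·4.
Invert each term: 1·(s - 2)/((s - 2)^2 + 16) ↔ e^(2t)cos(4t); 2·4/((s - 2)^2 + 16) ↔ 2e^(2t)sin(4t).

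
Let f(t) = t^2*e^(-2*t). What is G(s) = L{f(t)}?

G(s) = 2/(s + 2)^3

L{e^(-2t)} = 1/(s + 2).
Then apply L{t^2·g(t)} = (-1)^2 d^2/ds^2[H(s)] with H(s) = 1/(s + 2):
differentiating 2 times and applying the sign gives 2/(s + 2)^3.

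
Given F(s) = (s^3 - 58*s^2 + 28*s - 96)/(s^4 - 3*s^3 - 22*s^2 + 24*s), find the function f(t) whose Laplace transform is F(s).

f(t) = -6*exp(6*t) + 5*exp(t) - 4 + 6*exp(-4*t)

Factor the denominator: s^4 - 3*s^3 - 22*s^2 + 24*s = s*(s - 6)*(s - 1)*(s + 4).
Partial fraction decomposition gives [-4/s] + [6/(s + 4)] + [-6/(s - 6)] + [5/(s - 1)].
Invert each term: -4/(s - 0) ↔ -4e^(0t); 6/(s + 4) ↔ 6e^(-4t); -6/(s - 6) ↔ -6e^(6t); 5/(s - 1) ↔ 5e^(t).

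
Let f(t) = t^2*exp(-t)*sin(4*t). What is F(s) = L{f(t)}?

F(s) = 8*(3*s^2 + 6*s - 13)/(s^2 + 2*s + 17)^3

L{sin(4t)} = 4/(s^2 + 16).
Multiplying by e^(-t) shifts s → s + 1, so L{exp(-t)*sin(4*t)} = 4/((s + 1)^2 + 16).
Then apply L{t^2·g(t)} = (-1)^2 d^2/ds^2[G(s)] with G(s) = 4/((s + 1)^2 + 16):
differentiating 2 times and applying the sign gives 8*(3*s^2 + 6*s - 13)/(s^2 + 2*s + 17)^3.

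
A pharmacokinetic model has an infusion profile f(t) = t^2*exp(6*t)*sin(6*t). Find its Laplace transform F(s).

F(s) = 36*(s^2 - 12*s + 24)/(s^2 - 12*s + 72)^3

L{sin(6t)} = 6/(s^2 + 36).
Multiplying by e^(6t) shifts s → s - 6, so L{exp(6*t)*sin(6*t)} = 6/((s - 6)^2 + 36).
Then apply L{t^2·g(t)} = (-1)^2 d^2/ds^2[G(s)] with G(s) = 6/((s - 6)^2 + 36):
differentiating 2 times and applying the sign gives 36*(s^2 - 12*s + 24)/(s^2 - 12*s + 72)^3.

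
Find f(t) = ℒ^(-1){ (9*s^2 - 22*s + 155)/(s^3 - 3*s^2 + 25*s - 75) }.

Factor the denominator: s^3 - 3*s^2 + 25*s - 75 = (s - 3)*(s^2 + 25).
Partial fraction decomposition gives [5/(s - 3)] + [4*s/(s^2 + 25)] + [-10/(s^2 + 25)].
Invert each term: 5/(s - 3) ↔ 5e^(3t); 4·s/(s^2 + 25) ↔ 4cos(5t); -2·5/(s^2 + 25) ↔ -2sin(5t).

f(t) = 5*exp(3*t) - 2*sin(5*t) + 4*cos(5*t)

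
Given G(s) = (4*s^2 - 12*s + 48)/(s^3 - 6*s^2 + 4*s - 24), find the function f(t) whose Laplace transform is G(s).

Factor the denominator: s^3 - 6*s^2 + 4*s - 24 = (s - 6)*(s^2 + 4).
Partial fraction decomposition gives [3/(s - 6)] + [s/(s^2 + 4)] + [-6/(s^2 + 4)].
Invert each term: 3/(s - 6) ↔ 3e^(6t); 1·s/(s^2 + 4) ↔ cos(2t); -3·2/(s^2 + 4) ↔ -3sin(2t).

f(t) = 3*exp(6*t) - 3*sin(2*t) + cos(2*t)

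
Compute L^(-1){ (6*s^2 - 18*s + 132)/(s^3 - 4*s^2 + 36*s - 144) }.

3*exp(4*t) - sin(6*t) + 3*cos(6*t)

Factor the denominator: s^3 - 4*s^2 + 36*s - 144 = (s - 4)*(s^2 + 36).
Partial fraction decomposition gives [3/(s - 4)] + [3*s/(s^2 + 36)] + [-6/(s^2 + 36)].
Invert each term: 3/(s - 4) ↔ 3e^(4t); 3·s/(s^2 + 36) ↔ 3cos(6t); -1·6/(s^2 + 36) ↔ -sin(6t).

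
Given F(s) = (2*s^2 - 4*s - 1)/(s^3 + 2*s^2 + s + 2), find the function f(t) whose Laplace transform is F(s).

f(t) = -2*sin(t) - cos(t) + 3*exp(-2*t)

Factor the denominator: s^3 + 2*s^2 + s + 2 = (s + 2)*(s^2 + 1).
Partial fraction decomposition gives [3/(s + 2)] + [-s/(s^2 + 1)] + [-2/(s^2 + 1)].
Invert each term: 3/(s + 2) ↔ 3e^(-2t); -1·s/(s^2 + 1) ↔ -cos(t); -2·1/(s^2 + 1) ↔ -2sin(t).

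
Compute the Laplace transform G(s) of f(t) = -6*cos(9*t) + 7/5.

Apply the Laplace transform termwise.
L{7/5} = (7/5)/s; (-6)·[L{cos(9t)} = s/(s^2 + 81)].

G(s) = -6*s/(s^2 + 81) + 7/(5*s)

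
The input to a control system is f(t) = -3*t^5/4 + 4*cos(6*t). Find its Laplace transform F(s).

By linearity of the Laplace transform, transform each term separately.
(4)·[L{cos(6t)} = s/(s^2 + 36)]; (-3/4)·[L{t^5} = 5!/s^6 = 120/s^6].

F(s) = 4*s/(s^2 + 36) - 90/s^6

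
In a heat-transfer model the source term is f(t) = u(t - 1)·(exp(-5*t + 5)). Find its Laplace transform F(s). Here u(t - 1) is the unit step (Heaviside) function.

By the second shifting theorem, L{u(t - c)·g(t - c)} = e^(-cs)·G(s) with c = 1 and G(s) = L{g(t)}.
L{e^(-5t)} = 1/(s + 5).

F(s) = exp(-s)/(s + 5)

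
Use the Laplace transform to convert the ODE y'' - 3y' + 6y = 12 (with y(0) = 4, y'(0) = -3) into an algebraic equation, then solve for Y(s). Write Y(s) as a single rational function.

Apply the Laplace transform to the equation.
With L{y''} = s^2 Y - s·y(0) - y'(0) and L{y'} = sY - y(0), with y(0) = 4, y'(0) = -3: the LHS transforms to (s^2 - 3*s + 6)Y - (4*s - 15).
The right side is L{12} = 12/s.
So (s^2 - 3*s + 6)Y = 12/s + (4*s - 15).
Divide through and combine into a single rational function.

Y(s) = (4*s^2 - 15*s + 12)/(s^3 - 3*s^2 + 6*s)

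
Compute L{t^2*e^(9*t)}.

2/(s - 9)^3

L{e^(9t)} = 1/(s - 9).
Then apply L{t^2·g(t)} = (-1)^2 d^2/ds^2[G(s)] with G(s) = 1/(s - 9):
differentiating 2 times and applying the sign gives 2/(s - 9)^3.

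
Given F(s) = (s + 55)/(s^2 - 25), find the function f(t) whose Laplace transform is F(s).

f(t) = 6*exp(5*t) - 5*exp(-5*t)

Factor the denominator: s^2 - 25 = (s - 5)*(s + 5).
Partial fraction decomposition gives [-5/(s + 5)] + [6/(s - 5)].
Invert each term: -5/(s + 5) ↔ -5e^(-5t); 6/(s - 5) ↔ 6e^(5t).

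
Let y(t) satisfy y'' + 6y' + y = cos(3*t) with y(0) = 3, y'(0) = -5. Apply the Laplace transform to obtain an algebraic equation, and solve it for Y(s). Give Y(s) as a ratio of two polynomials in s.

Transform both sides with L{·}.
Using L{y''} = s^2 Y - s·y(0) - y'(0) and L{y'} = sY - y(0), with y(0) = 3, y'(0) = -5, the left side becomes (s^2 + 6*s + 1)Y - (3*s + 13).
The right side is L{cos(3*t)} = s/(s^2 + 9).
So (s^2 + 6*s + 1)Y = s/(s^2 + 9) + (3*s + 13).
Divide through and combine into a single rational function.

Y(s) = (3*s^3 + 13*s^2 + 28*s + 117)/(s^4 + 6*s^3 + 10*s^2 + 54*s + 9)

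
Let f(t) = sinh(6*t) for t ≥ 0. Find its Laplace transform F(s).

L{sinh(6t)} = 6/(s^2 - 36).

F(s) = 6/(s^2 - 36)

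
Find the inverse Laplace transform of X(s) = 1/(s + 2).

Since L{e^(-2t)} = 1/(s + 2), the inverse is exp(-2*t).

exp(-2*t)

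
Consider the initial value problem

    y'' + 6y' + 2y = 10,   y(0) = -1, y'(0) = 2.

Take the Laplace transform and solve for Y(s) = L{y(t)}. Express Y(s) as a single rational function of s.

Y(s) = (-s^2 - 4*s + 10)/(s^3 + 6*s^2 + 2*s)

Laplace-transform each side.
Using L{y''} = s^2 Y - s·y(0) - y'(0) and L{y'} = sY - y(0), with y(0) = -1, y'(0) = 2, the left side becomes (s^2 + 6*s + 2)Y - (-s - 4).
The right side is L{10} = 10/s.
So (s^2 + 6*s + 2)Y = 10/s + (-s - 4).
Solve for Y(s) and write it as one ratio of polynomials.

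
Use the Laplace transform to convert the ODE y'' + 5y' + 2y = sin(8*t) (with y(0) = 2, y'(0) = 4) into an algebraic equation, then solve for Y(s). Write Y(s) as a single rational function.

Y(s) = (2*s^3 + 14*s^2 + 128*s + 904)/(s^4 + 5*s^3 + 66*s^2 + 320*s + 128)

Apply the Laplace transform to the equation.
Using L{y''} = s^2 Y - s·y(0) - y'(0) and L{y'} = sY - y(0), with y(0) = 2, y'(0) = 4, the left side becomes (s^2 + 5*s + 2)Y - (2*s + 14).
The right side is L{sin(8*t)} = 8/(s^2 + 64).
So (s^2 + 5*s + 2)Y = 8/(s^2 + 64) + (2*s + 14).
Divide through and combine into a single rational function.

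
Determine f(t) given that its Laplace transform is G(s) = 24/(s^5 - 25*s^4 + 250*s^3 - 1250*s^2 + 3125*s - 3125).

Rewrite the denominator: s^5 - 25*s^4 + 250*s^3 - 1250*s^2 + 3125*s - 3125 = (s - 5)^5.
The form in (s - 5) signals a first-shifting-theorem factor e^(5t).
Since L{t^4} = 4!/s^5 = 24/s^5, the inverse is t^4*e^(5*t).

f(t) = t^4*exp(5*t)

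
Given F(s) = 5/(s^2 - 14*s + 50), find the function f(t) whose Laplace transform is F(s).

Rewrite the denominator: s^2 - 14*s + 50 = (s - 7)^2 + 1.
The form in (s - 7) signals a first-shifting-theorem factor e^(7t).
Since L{sin(t)} = 1/(s^2 + 1), the inverse is exp(7*t)*sin(t), scaled by 5.

f(t) = 5*exp(7*t)*sin(t)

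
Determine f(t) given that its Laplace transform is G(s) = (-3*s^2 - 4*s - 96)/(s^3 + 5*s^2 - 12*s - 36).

f(t) = -3*exp(3*t) + 5*exp(-2*t) - 5*exp(-6*t)

Factor the denominator: s^3 + 5*s^2 - 12*s - 36 = (s - 3)*(s + 2)*(s + 6).
Partial fraction decomposition gives [-5/(s + 6)] + [-3/(s - 3)] + [5/(s + 2)].
Invert each term: -5/(s + 6) ↔ -5e^(-6t); -3/(s - 3) ↔ -3e^(3t); 5/(s + 2) ↔ 5e^(-2t).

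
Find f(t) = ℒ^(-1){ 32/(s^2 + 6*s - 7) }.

f(t) = 4*exp(t) - 4*exp(-7*t)

Factor the denominator: s^2 + 6*s - 7 = (s - 1)*(s + 7).
Partial fraction decomposition gives [-4/(s + 7)] + [4/(s - 1)].
Invert each term: -4/(s + 7) ↔ -4e^(-7t); 4/(s - 1) ↔ 4e^(t).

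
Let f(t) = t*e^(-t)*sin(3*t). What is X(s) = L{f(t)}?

L{sin(3t)} = 3/(s^2 + 9).
Multiplying by e^(-t) shifts s → s + 1, so L{e^(-t)*sin(3*t)} = 3/((s + 1)^2 + 9).
Then apply L{t·g(t)} = -d/ds[G(s)] with G(s) = 3/((s + 1)^2 + 9):
differentiating 1 time and applying the sign gives 6*(s + 1)/(s^2 + 2*s + 10)^2.

X(s) = 6*(s + 1)/(s^2 + 2*s + 10)^2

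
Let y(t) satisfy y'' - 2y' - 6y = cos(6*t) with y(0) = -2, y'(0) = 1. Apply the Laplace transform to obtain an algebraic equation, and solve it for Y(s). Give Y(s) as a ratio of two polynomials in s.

Laplace-transform each side.
With L{y''} = s^2 Y - s·y(0) - y'(0) and L{y'} = sY - y(0), with y(0) = -2, y'(0) = 1: the LHS transforms to (s^2 - 2*s - 6)Y - (-2*s + 5).
The right side is L{cos(6*t)} = s/(s^2 + 36).
So (s^2 - 2*s - 6)Y = s/(s^2 + 36) + (-2*s + 5).
Divide through and combine into a single rational function.

Y(s) = (-2*s^3 + 5*s^2 - 71*s + 180)/(s^4 - 2*s^3 + 30*s^2 - 72*s - 216)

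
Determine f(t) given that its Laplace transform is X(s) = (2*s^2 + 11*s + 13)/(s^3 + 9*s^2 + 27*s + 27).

f(t) = -t^2*exp(-3*t) - t*exp(-3*t) + 2*exp(-3*t)

Factor the denominator: s^3 + 9*s^2 + 27*s + 27 = (s + 3)^3.
Partial fraction decomposition gives [2/(s + 3)] + [-1/(s + 3)^2] + [-2/(s + 3)^3].
Invert each term: 2/(s + 3) ↔ 2e^(-3t); -1/(s + 3)^2 ↔ -t·e^(-3t); -2/(s + 3)^3 ↔ (-1)t^2·e^(-3t).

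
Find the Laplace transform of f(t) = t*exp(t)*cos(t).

L{cos(t)} = s/(s^2 + 1).
Multiplying by e^(t) shifts s → s - 1, so L{exp(t)*cos(t)} = (s - 1)/((s - 1)^2 + 1).
Then apply L{t·g(t)} = -d/ds[G(s)] with G(s) = (s - 1)/((s - 1)^2 + 1):
differentiating 1 time and applying the sign gives s*(s - 2)/(s^2 - 2*s + 2)^2.

s*(s - 2)/(s^2 - 2*s + 2)^2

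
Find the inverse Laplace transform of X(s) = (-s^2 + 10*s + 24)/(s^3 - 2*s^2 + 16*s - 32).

2*exp(2*t) + sin(4*t) - 3*cos(4*t)

Factor the denominator: s^3 - 2*s^2 + 16*s - 32 = (s - 2)*(s^2 + 16).
Partial fraction decomposition gives [2/(s - 2)] + [-3*s/(s^2 + 16)] + [4/(s^2 + 16)].
Invert each term: 2/(s - 2) ↔ 2e^(2t); -3·s/(s^2 + 16) ↔ -3cos(4t); 1·4/(s^2 + 16) ↔ sin(4t).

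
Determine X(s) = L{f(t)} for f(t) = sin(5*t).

L{sin(5t)} = 5/(s^2 + 25).

X(s) = 5/(s^2 + 25)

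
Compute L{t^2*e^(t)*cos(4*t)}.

L{cos(4t)} = s/(s^2 + 16).
Multiplying by e^(t) shifts s → s - 1, so L{e^(t)*cos(4*t)} = (s - 1)/((s - 1)^2 + 16).
Then apply L{t^2·g(t)} = (-1)^2 d^2/ds^2[G(s)] with G(s) = (s - 1)/((s - 1)^2 + 16):
differentiating 2 times and applying the sign gives 2*(s - 1)*(s^2 - 2*s - 47)/(s^2 - 2*s + 17)^3.

2*(s - 1)*(s^2 - 2*s - 47)/(s^2 - 2*s + 17)^3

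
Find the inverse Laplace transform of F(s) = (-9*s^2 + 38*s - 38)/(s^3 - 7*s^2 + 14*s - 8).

-5*exp(4*t) - exp(2*t) - 3*exp(t)

Factor the denominator: s^3 - 7*s^2 + 14*s - 8 = (s - 4)*(s - 2)*(s - 1).
Partial fraction decomposition gives [-3/(s - 1)] + [-5/(s - 4)] + [-1/(s - 2)].
Invert each term: -3/(s - 1) ↔ -3e^(t); -5/(s - 4) ↔ -5e^(4t); -1/(s - 2) ↔ -e^(2t).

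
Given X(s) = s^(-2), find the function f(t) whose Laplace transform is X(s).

f(t) = t

Since L{t} = 1!/s^2 = 1/s^2, the inverse is t.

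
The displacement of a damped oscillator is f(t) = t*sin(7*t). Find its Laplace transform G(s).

G(s) = 14*s/(s^2 + 49)^2

L{sin(7t)} = 7/(s^2 + 49).
Then apply L{t·g(t)} = -d/ds[H(s)] with H(s) = 7/(s^2 + 49):
differentiating 1 time and applying the sign gives 14*s/(s^2 + 49)^2.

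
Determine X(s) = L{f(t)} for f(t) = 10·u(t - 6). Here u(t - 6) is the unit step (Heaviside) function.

X(s) = 10*exp(-6*s)/s

By the second shifting theorem, L{u(t - c)·g(t - c)} = e^(-cs)·G(s) with c = 6 and G(s) = L{g(t)}.
L{10} = 10/s.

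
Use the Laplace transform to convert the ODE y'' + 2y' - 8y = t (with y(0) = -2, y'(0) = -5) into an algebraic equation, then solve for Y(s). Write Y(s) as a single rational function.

Transform both sides with L{·}.
Using L{y''} = s^2 Y - s·y(0) - y'(0) and L{y'} = sY - y(0), with y(0) = -2, y'(0) = -5, the left side becomes (s^2 + 2*s - 8)Y - (-2*s - 9).
The right side is L{t} = s^(-2).
So (s^2 + 2*s - 8)Y = s^(-2) + (-2*s - 9).
Solve for Y(s) and write it as one ratio of polynomials.

Y(s) = (-2*s^3 - 9*s^2 + 1)/(s^4 + 2*s^3 - 8*s^2)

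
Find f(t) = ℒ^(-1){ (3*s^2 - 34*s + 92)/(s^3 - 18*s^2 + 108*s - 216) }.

Factor the denominator: s^3 - 18*s^2 + 108*s - 216 = (s - 6)^3.
Partial fraction decomposition gives [3/(s - 6)] + [2/(s - 6)^2] + [-4/(s - 6)^3].
Invert each term: 3/(s - 6) ↔ 3e^(6t); 2/(s - 6)^2 ↔ 2t·e^(6t); -4/(s - 6)^3 ↔ (-2)t^2·e^(6t).

f(t) = -2*t^2*exp(6*t) + 2*t*exp(6*t) + 3*exp(6*t)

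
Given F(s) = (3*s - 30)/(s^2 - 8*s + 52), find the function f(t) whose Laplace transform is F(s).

Complete the square in the denominator: s^2 - 8*s + 52 = (s - 4)^2 + 6^2.
Split the numerator to match: 3*s - 30 = 3·(s - 4) - 3·6.
Invert each term: 3·(s - 4)/((s - 4)^2 + 36) ↔ 3e^(4t)cos(6t); -3·6/((s - 4)^2 + 36) ↔ -3e^(4t)sin(6t).

f(t) = -3*exp(4*t)*sin(6*t) + 3*exp(4*t)*cos(6*t)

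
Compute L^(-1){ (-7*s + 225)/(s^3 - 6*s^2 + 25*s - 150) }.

Factor the denominator: s^3 - 6*s^2 + 25*s - 150 = (s - 6)*(s^2 + 25).
Partial fraction decomposition gives [3/(s - 6)] + [-3*s/(s^2 + 25)] + [-25/(s^2 + 25)].
Invert each term: 3/(s - 6) ↔ 3e^(6t); -3·s/(s^2 + 25) ↔ -3cos(5t); -5·5/(s^2 + 25) ↔ -5sin(5t).

3*exp(6*t) - 5*sin(5*t) - 3*cos(5*t)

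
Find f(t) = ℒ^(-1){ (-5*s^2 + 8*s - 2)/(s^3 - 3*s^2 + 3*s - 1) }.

f(t) = t^2*exp(t)/2 - 2*t*exp(t) - 5*exp(t)

Factor the denominator: s^3 - 3*s^2 + 3*s - 1 = (s - 1)^3.
Partial fraction decomposition gives [-5/(s - 1)] + [-2/(s - 1)^2] + [(s - 1)^(-3)].
Invert each term: -5/(s - 1) ↔ -5e^(t); -2/(s - 1)^2 ↔ -2t·e^(t); 1/(s - 1)^3 ↔ (1/2)t^2·e^(t).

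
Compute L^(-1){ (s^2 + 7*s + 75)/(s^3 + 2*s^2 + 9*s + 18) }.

5*sin(3*t) - 4*cos(3*t) + 5*exp(-2*t)

Factor the denominator: s^3 + 2*s^2 + 9*s + 18 = (s + 2)*(s^2 + 9).
Partial fraction decomposition gives [5/(s + 2)] + [-4*s/(s^2 + 9)] + [15/(s^2 + 9)].
Invert each term: 5/(s + 2) ↔ 5e^(-2t); -4·s/(s^2 + 9) ↔ -4cos(3t); 5·3/(s^2 + 9) ↔ 5sin(3t).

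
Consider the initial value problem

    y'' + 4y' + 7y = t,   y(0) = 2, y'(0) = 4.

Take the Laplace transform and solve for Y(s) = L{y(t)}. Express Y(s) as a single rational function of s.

Y(s) = (2*s^3 + 12*s^2 + 1)/(s^4 + 4*s^3 + 7*s^2)

Take the Laplace transform of both sides.
The derivative rules (L{y''} = s^2 Y - s·y(0) - y'(0) and L{y'} = sY - y(0), with y(0) = 2, y'(0) = 4) turn the left side into (s^2 + 4*s + 7)Y - (2*s + 12).
The right side is L{t} = s^(-2).
So (s^2 + 4*s + 7)Y = s^(-2) + (2*s + 12).
Divide through and combine into a single rational function.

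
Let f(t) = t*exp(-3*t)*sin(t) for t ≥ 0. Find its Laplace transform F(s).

F(s) = 2*(s + 3)/(s^2 + 6*s + 10)^2

L{sin(t)} = 1/(s^2 + 1).
Multiplying by e^(-3t) shifts s → s + 3, so L{exp(-3*t)*sin(t)} = 1/((s + 3)^2 + 1).
Then apply L{t·g(t)} = -d/ds[G(s)] with G(s) = 1/((s + 3)^2 + 1):
differentiating 1 time and applying the sign gives 2*(s + 3)/(s^2 + 6*s + 10)^2.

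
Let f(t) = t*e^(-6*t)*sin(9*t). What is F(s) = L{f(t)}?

F(s) = 18*(s + 6)/(s^2 + 12*s + 117)^2

L{sin(9t)} = 9/(s^2 + 81).
Multiplying by e^(-6t) shifts s → s + 6, so L{e^(-6*t)*sin(9*t)} = 9/((s + 6)^2 + 81).
Then apply L{t·g(t)} = -d/ds[G(s)] with G(s) = 9/((s + 6)^2 + 81):
differentiating 1 time and applying the sign gives 18*(s + 6)/(s^2 + 12*s + 117)^2.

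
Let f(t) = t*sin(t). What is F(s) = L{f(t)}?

F(s) = 2*s/(s^2 + 1)^2

L{sin(t)} = 1/(s^2 + 1).
Then apply L{t·g(t)} = -d/ds[G(s)] with G(s) = 1/(s^2 + 1):
differentiating 1 time and applying the sign gives 2*s/(s^2 + 1)^2.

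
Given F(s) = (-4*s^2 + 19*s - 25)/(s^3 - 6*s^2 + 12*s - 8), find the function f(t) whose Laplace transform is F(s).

f(t) = -3*t^2*exp(2*t)/2 + 3*t*exp(2*t) - 4*exp(2*t)

Factor the denominator: s^3 - 6*s^2 + 12*s - 8 = (s - 2)^3.
Partial fraction decomposition gives [-4/(s - 2)] + [3/(s - 2)^2] + [-3/(s - 2)^3].
Invert each term: -4/(s - 2) ↔ -4e^(2t); 3/(s - 2)^2 ↔ 3t·e^(2t); -3/(s - 2)^3 ↔ (-3/2)t^2·e^(2t).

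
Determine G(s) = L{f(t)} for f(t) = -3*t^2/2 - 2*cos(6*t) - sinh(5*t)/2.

G(s) = -2*s/(s^2 + 36) - 5/(2*(s^2 - 25)) - 3/s^3

By linearity of the Laplace transform, transform each term separately.
(-2)·[L{cos(6t)} = s/(s^2 + 36)]; (-3/2)·[L{t^2} = 2!/s^3 = 2/s^3]; (-1/2)·[L{sinh(5t)} = 5/(s^2 - 25)].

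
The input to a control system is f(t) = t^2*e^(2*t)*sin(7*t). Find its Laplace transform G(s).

G(s) = 14*(3*s^2 - 12*s - 37)/(s^2 - 4*s + 53)^3

L{sin(7t)} = 7/(s^2 + 49).
Multiplying by e^(2t) shifts s → s - 2, so L{e^(2*t)*sin(7*t)} = 7/((s - 2)^2 + 49).
Then apply L{t^2·g(t)} = (-1)^2 d^2/ds^2[H(s)] with H(s) = 7/((s - 2)^2 + 49):
differentiating 2 times and applying the sign gives 14*(3*s^2 - 12*s - 37)/(s^2 - 4*s + 53)^3.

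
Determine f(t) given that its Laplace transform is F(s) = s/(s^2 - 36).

f(t) = cosh(6*t)

Since L{cosh(6t)} = s/(s^2 - 36), the inverse is cosh(6*t).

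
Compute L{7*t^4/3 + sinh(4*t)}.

4/(s^2 - 16) + 56/s^5

Apply the Laplace transform termwise.
L{sinh(4t)} = 4/(s^2 - 16); (7/3)·[L{t^4} = 4!/s^5 = 24/s^5].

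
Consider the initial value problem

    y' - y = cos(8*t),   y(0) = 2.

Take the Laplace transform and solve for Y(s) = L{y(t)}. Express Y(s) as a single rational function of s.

Y(s) = (2*s^2 + s + 128)/(s^3 - s^2 + 64*s - 64)

Laplace-transform each side.
With L{y'} = sY - y(0) = sY - 2: the LHS transforms to (s - 1)Y - (2).
The right side is L{cos(8*t)} = s/(s^2 + 64).
So (s - 1)Y = s/(s^2 + 64) + (2).
Divide through and combine into a single rational function.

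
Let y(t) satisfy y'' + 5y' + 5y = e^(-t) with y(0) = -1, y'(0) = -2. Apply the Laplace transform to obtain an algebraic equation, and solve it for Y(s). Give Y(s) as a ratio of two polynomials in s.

Y(s) = (-s^2 - 8*s - 6)/(s^3 + 6*s^2 + 10*s + 5)

Take the Laplace transform of both sides.
With L{y''} = s^2 Y - s·y(0) - y'(0) and L{y'} = sY - y(0), with y(0) = -1, y'(0) = -2: the LHS transforms to (s^2 + 5*s + 5)Y - (-s - 7).
The right side is L{e^(-t)} = 1/(s + 1).
So (s^2 + 5*s + 5)Y = 1/(s + 1) + (-s - 7).
Divide through and combine into a single rational function.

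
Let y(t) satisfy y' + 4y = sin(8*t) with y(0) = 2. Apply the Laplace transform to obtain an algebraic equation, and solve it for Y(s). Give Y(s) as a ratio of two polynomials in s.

Transform both sides with L{·}.
Using L{y'} = sY - y(0) = sY - 2, the left side becomes (s + 4)Y - (2).
The right side is L{sin(8*t)} = 8/(s^2 + 64).
So (s + 4)Y = 8/(s^2 + 64) + (2).
Divide through and combine into a single rational function.

Y(s) = (2*s^2 + 136)/(s^3 + 4*s^2 + 64*s + 256)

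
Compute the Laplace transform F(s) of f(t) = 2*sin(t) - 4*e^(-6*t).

F(s) = 2/(s^2 + 1) - 4/(s + 6)

Apply the Laplace transform termwise.
(2)·[L{sin(t)} = 1/(s^2 + 1)]; (-4)·[L{e^(-6t)} = 1/(s + 6)].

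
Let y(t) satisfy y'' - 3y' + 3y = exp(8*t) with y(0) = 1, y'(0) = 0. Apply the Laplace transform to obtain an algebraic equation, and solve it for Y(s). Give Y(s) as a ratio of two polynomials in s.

Y(s) = (s^2 - 11*s + 25)/(s^3 - 11*s^2 + 27*s - 24)

Laplace-transform each side.
Using L{y''} = s^2 Y - s·y(0) - y'(0) and L{y'} = sY - y(0), with y(0) = 1, y'(0) = 0, the left side becomes (s^2 - 3*s + 3)Y - (s - 3).
The right side is L{exp(8*t)} = 1/(s - 8).
So (s^2 - 3*s + 3)Y = 1/(s - 8) + (s - 3).
Divide through and combine into a single rational function.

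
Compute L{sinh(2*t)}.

L{sinh(2t)} = 2/(s^2 - 4).

2/(s^2 - 4)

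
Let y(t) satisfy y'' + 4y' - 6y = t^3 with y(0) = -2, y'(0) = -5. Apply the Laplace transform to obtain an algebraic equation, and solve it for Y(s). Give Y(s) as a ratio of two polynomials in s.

Take the Laplace transform of both sides.
Using L{y''} = s^2 Y - s·y(0) - y'(0) and L{y'} = sY - y(0), with y(0) = -2, y'(0) = -5, the left side becomes (s^2 + 4*s - 6)Y - (-2*s - 13).
The right side is L{t^3} = 6/s^4.
So (s^2 + 4*s - 6)Y = 6/s^4 + (-2*s - 13).
Solve for Y(s) and write it as one ratio of polynomials.

Y(s) = (-2*s^5 - 13*s^4 + 6)/(s^6 + 4*s^5 - 6*s^4)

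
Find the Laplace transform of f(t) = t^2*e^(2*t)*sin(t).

2*(3*s^2 - 12*s + 11)/(s^2 - 4*s + 5)^3

L{sin(t)} = 1/(s^2 + 1).
Multiplying by e^(2t) shifts s → s - 2, so L{e^(2*t)*sin(t)} = 1/((s - 2)^2 + 1).
Then apply L{t^2·g(t)} = (-1)^2 d^2/ds^2[G(s)] with G(s) = 1/((s - 2)^2 + 1):
differentiating 2 times and applying the sign gives 2*(3*s^2 - 12*s + 11)/(s^2 - 4*s + 5)^3.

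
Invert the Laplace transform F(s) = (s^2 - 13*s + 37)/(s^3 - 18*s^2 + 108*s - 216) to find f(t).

f(t) = -5*t^2*exp(6*t)/2 - t*exp(6*t) + exp(6*t)

Factor the denominator: s^3 - 18*s^2 + 108*s - 216 = (s - 6)^3.
Partial fraction decomposition gives [1/(s - 6)] + [-1/(s - 6)^2] + [-5/(s - 6)^3].
Invert each term: 1/(s - 6) ↔ e^(6t); -1/(s - 6)^2 ↔ -t·e^(6t); -5/(s - 6)^3 ↔ (-5/2)t^2·e^(6t).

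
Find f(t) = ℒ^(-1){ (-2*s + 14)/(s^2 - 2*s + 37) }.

Complete the square in the denominator: s^2 - 2*s + 37 = (s - 1)^2 + 6^2.
Split the numerator to match: -2*s + 14 = -2·(s - 1) + 2·6.
Invert each term: -2·(s - 1)/((s - 1)^2 + 36) ↔ -2e^(t)cos(6t); 2·6/((s - 1)^2 + 36) ↔ 2e^(t)sin(6t).

f(t) = 2*exp(t)*sin(6*t) - 2*exp(t)*cos(6*t)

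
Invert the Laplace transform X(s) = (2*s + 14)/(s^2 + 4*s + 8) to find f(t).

Complete the square in the denominator: s^2 + 4*s + 8 = (s + 2)^2 + 2^2.
Split the numerator to match: 2*s + 14 = 2·(s + 2) + 5·2.
Invert each term: 2·(s + 2)/((s + 2)^2 + 4) ↔ 2e^(-2t)cos(2t); 5·2/((s + 2)^2 + 4) ↔ 5e^(-2t)sin(2t).

f(t) = 5*exp(-2*t)*sin(2*t) + 2*exp(-2*t)*cos(2*t)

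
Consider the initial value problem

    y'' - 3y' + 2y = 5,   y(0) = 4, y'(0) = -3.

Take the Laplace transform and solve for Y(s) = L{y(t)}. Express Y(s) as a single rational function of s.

Y(s) = (4*s^2 - 15*s + 5)/(s^3 - 3*s^2 + 2*s)

Transform both sides with L{·}.
With L{y''} = s^2 Y - s·y(0) - y'(0) and L{y'} = sY - y(0), with y(0) = 4, y'(0) = -3: the LHS transforms to (s^2 - 3*s + 2)Y - (4*s - 15).
The right side is L{5} = 5/s.
So (s^2 - 3*s + 2)Y = 5/s + (4*s - 15).
Isolate Y and clear denominators.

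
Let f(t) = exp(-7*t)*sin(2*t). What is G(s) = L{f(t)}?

L{sin(2t)} = 2/(s^2 + 4).
By the first shifting theorem, multiplying by e^(-7t) replaces s with s + 7.

G(s) = 2/((s + 7)^2 + 4)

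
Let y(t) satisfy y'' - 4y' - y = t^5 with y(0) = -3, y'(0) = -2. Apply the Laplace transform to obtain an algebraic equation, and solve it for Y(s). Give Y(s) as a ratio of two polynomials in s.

Y(s) = (-3*s^7 + 10*s^6 + 120)/(s^8 - 4*s^7 - s^6)

Transform both sides with L{·}.
The derivative rules (L{y''} = s^2 Y - s·y(0) - y'(0) and L{y'} = sY - y(0), with y(0) = -3, y'(0) = -2) turn the left side into (s^2 - 4*s - 1)Y - (-3*s + 10).
The right side is L{t^5} = 120/s^6.
So (s^2 - 4*s - 1)Y = 120/s^6 + (-3*s + 10).
Solve for Y(s) and write it as one ratio of polynomials.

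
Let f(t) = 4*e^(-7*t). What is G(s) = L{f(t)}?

G(s) = 4/(s + 7)

L{4} = 4/s.
By the first shifting theorem, multiplying by e^(-7t) replaces s with s + 7.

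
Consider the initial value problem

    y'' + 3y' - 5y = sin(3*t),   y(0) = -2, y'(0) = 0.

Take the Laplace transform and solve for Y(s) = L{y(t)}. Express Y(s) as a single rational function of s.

Y(s) = (-2*s^3 - 6*s^2 - 18*s - 51)/(s^4 + 3*s^3 + 4*s^2 + 27*s - 45)

Take the Laplace transform of both sides.
The derivative rules (L{y''} = s^2 Y - s·y(0) - y'(0) and L{y'} = sY - y(0), with y(0) = -2, y'(0) = 0) turn the left side into (s^2 + 3*s - 5)Y - (-2*s - 6).
The right side is L{sin(3*t)} = 3/(s^2 + 9).
So (s^2 + 3*s - 5)Y = 3/(s^2 + 9) + (-2*s - 6).
Solve for Y(s) and write it as one ratio of polynomials.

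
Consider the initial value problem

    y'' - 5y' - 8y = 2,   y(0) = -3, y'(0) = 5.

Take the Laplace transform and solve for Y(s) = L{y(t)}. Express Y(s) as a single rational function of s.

Y(s) = (-3*s^2 + 20*s + 2)/(s^3 - 5*s^2 - 8*s)

Transform both sides with L{·}.
Using L{y''} = s^2 Y - s·y(0) - y'(0) and L{y'} = sY - y(0), with y(0) = -3, y'(0) = 5, the left side becomes (s^2 - 5*s - 8)Y - (-3*s + 20).
The right side is L{2} = 2/s.
So (s^2 - 5*s - 8)Y = 2/s + (-3*s + 20).
Isolate Y and clear denominators.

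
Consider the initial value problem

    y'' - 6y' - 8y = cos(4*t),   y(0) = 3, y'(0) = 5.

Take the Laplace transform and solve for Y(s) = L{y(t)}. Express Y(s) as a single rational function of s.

Transform both sides with L{·}.
Using L{y''} = s^2 Y - s·y(0) - y'(0) and L{y'} = sY - y(0), with y(0) = 3, y'(0) = 5, the left side becomes (s^2 - 6*s - 8)Y - (3*s - 13).
The right side is L{cos(4*t)} = s/(s^2 + 16).
So (s^2 - 6*s - 8)Y = s/(s^2 + 16) + (3*s - 13).
Isolate Y and clear denominators.

Y(s) = (3*s^3 - 13*s^2 + 49*s - 208)/(s^4 - 6*s^3 + 8*s^2 - 96*s - 128)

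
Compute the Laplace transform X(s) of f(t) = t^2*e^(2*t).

L{e^(2t)} = 1/(s - 2).
Then apply L{t^2·g(t)} = (-1)^2 d^2/ds^2[G(s)] with G(s) = 1/(s - 2):
differentiating 2 times and applying the sign gives 2/(s - 2)^3.

X(s) = 2/(s - 2)^3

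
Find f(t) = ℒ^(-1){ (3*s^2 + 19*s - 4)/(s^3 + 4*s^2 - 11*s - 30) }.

Factor the denominator: s^3 + 4*s^2 - 11*s - 30 = (s - 3)*(s + 2)*(s + 5).
Partial fraction decomposition gives [2/(s - 3)] + [2/(s + 2)] + [-1/(s + 5)].
Invert each term: 2/(s - 3) ↔ 2e^(3t); 2/(s + 2) ↔ 2e^(-2t); -1/(s + 5) ↔ -e^(-5t).

f(t) = 2*exp(3*t) + 2*exp(-2*t) - exp(-5*t)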